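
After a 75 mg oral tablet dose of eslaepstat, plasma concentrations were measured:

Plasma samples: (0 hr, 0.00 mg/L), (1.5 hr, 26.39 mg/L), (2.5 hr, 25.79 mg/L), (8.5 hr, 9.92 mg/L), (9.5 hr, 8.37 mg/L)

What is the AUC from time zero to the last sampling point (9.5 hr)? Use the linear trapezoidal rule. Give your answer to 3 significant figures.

AUC = 162 mg/L·hr

Trapezoidal AUC_0→9.5:
  [0→1.5]: (0.00+26.39)/2 × 1.5 = 19.7925
  [1.5→2.5]: (26.39+25.79)/2 × 1 = 26.09
  [2.5→8.5]: (25.79+9.92)/2 × 6 = 107.13
  [8.5→9.5]: (9.92+8.37)/2 × 1 = 9.145
  Sum = 162.1575 mg/L·hr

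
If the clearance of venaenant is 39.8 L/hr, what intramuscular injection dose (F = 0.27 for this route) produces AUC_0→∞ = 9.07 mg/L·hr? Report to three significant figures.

Dose = 1340 mg

Dose = CL × AUC_0→∞ / F
     = 39.8 × 9.07 / 0.27 = 1336.99 mg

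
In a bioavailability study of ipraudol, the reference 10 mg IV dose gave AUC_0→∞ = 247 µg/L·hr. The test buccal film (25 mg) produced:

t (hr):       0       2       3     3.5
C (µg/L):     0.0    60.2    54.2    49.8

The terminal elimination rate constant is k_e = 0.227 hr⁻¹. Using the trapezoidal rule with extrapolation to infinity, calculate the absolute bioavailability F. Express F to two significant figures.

Trapezoidal AUC_0→3.5 (buccal film):
  [0→2]: (0.0+60.2)/2 × 2 = 60.2
  [2→3]: (60.2+54.2)/2 × 1 = 57.2
  [3→3.5]: (54.2+49.8)/2 × 0.5 = 26.0
  Sum = 143.4 µg/L·hr
Tail: C_last/k_e = 49.8/0.227 = 219.383
AUC_0→∞ (buccal film) = 143.4 + 219.383 = 362.783 µg/L·hr
F = (AUC_ev/D_ev)/(AUC_iv/D_iv) = (362.783/25)/(247/10) = 14.51132/24.7 = 0.5875

F = 0.59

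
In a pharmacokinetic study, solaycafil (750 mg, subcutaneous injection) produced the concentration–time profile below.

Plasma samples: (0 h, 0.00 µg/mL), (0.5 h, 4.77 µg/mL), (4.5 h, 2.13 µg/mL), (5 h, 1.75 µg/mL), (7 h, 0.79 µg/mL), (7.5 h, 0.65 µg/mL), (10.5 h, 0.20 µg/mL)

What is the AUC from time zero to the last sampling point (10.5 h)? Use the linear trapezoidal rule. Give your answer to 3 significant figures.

AUC = 20.1 µg/mL·h

Trapezoidal AUC_0→10.5:
  [0→0.5]: (0.00+4.77)/2 × 0.5 = 1.1925
  [0.5→4.5]: (4.77+2.13)/2 × 4 = 13.8
  [4.5→5]: (2.13+1.75)/2 × 0.5 = 0.97
  [5→7]: (1.75+0.79)/2 × 2 = 2.54
  [7→7.5]: (0.79+0.65)/2 × 0.5 = 0.36
  [7.5→10.5]: (0.65+0.20)/2 × 3 = 1.275
  Sum = 20.1375 µg/mL·h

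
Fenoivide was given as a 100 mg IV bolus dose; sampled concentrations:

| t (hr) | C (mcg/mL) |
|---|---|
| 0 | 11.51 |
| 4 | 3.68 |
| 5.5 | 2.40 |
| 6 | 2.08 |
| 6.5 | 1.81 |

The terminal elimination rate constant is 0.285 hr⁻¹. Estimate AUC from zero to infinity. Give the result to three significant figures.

Trapezoidal AUC_0→6.5:
  [0→4]: (11.51+3.68)/2 × 4 = 30.38
  [4→5.5]: (3.68+2.40)/2 × 1.5 = 4.56
  [5.5→6]: (2.40+2.08)/2 × 0.5 = 1.12
  [6→6.5]: (2.08+1.81)/2 × 0.5 = 0.9725
  Sum = 37.0325 mcg/mL·hr
Extrapolated tail: C_last / k_e = 1.81 / 0.285 = 6.351
AUC_0→∞ = 37.0325 + 6.351 = 43.3835 mcg/mL·hr

AUC = 43.4 mcg/mL·hr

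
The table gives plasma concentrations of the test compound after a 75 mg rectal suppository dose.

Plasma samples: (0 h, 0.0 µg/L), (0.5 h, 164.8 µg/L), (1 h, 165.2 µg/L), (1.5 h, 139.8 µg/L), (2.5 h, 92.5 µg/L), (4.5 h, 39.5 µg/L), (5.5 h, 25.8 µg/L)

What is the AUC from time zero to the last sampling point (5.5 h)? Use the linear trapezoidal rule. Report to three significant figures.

Trapezoidal AUC_0→5.5:
  [0→0.5]: (0.0+164.8)/2 × 0.5 = 41.2
  [0.5→1]: (164.8+165.2)/2 × 0.5 = 82.5
  [1→1.5]: (165.2+139.8)/2 × 0.5 = 76.25
  [1.5→2.5]: (139.8+92.5)/2 × 1 = 116.15
  [2.5→4.5]: (92.5+39.5)/2 × 2 = 132.0
  [4.5→5.5]: (39.5+25.8)/2 × 1 = 32.65
  Sum = 480.75 µg/L·h

AUC = 481 µg/L·h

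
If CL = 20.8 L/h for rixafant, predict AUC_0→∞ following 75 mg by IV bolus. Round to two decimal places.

AUC_0→∞ = Dose_iv / CL
        = 75 / 20.8 = 3.60577 mg/L·h

AUC = 3.61 mg/L·h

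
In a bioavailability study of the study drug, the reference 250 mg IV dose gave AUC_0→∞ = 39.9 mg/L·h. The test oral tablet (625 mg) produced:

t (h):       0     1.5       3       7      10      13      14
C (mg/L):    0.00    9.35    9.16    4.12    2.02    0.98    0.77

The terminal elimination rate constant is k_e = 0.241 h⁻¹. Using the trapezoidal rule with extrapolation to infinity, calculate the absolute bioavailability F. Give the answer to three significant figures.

F = 0.654

Trapezoidal AUC_0→14 (oral tablet):
  [0→1.5]: (0.00+9.35)/2 × 1.5 = 7.0125
  [1.5→3]: (9.35+9.16)/2 × 1.5 = 13.8825
  [3→7]: (9.16+4.12)/2 × 4 = 26.56
  [7→10]: (4.12+2.02)/2 × 3 = 9.21
  [10→13]: (2.02+0.98)/2 × 3 = 4.5
  [13→14]: (0.98+0.77)/2 × 1 = 0.875
  Sum = 62.04 mg/L·h
Tail: C_last/k_e = 0.77/0.241 = 3.195
AUC_0→∞ (oral tablet) = 62.04 + 3.195 = 65.235 mg/L·h
F = (AUC_ev/D_ev)/(AUC_iv/D_iv) = (65.235/625)/(39.9/250) = 0.104376/0.1596 = 0.6540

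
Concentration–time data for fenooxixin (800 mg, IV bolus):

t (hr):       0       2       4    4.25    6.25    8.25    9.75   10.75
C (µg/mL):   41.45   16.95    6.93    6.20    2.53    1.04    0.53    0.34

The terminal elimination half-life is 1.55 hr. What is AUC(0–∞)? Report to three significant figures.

Trapezoidal AUC_0→10.75:
  [0→2]: (41.45+16.95)/2 × 2 = 58.4
  [2→4]: (16.95+6.93)/2 × 2 = 23.88
  [4→4.25]: (6.93+6.20)/2 × 0.25 = 1.64125
  [4.25→6.25]: (6.20+2.53)/2 × 2 = 8.73
  [6.25→8.25]: (2.53+1.04)/2 × 2 = 3.57
  [8.25→9.75]: (1.04+0.53)/2 × 1.5 = 1.1775
  [9.75→10.75]: (0.53+0.34)/2 × 1 = 0.435
  Sum = 97.83375 µg/mL·hr
k_e = ln2 / t½ = 0.693147 / 1.55 = 0.4472 hr^-1
Extrapolated tail: C_last / k_e = 0.34 / 0.4472 = 0.760
AUC_0→∞ = 97.83375 + 0.760 = 98.59375 µg/mL·hr

AUC = 98.6 µg/mL·hr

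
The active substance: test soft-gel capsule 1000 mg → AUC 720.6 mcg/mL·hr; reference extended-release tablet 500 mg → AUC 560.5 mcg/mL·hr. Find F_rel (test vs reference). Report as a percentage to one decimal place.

F_rel = (AUC_test/D_test) / (AUC_ref/D_ref)
      = (720.6/1000) / (560.5/500)
      = 0.7206 / 1.121 = 0.6428 = 64.28%

F_rel = 64.3%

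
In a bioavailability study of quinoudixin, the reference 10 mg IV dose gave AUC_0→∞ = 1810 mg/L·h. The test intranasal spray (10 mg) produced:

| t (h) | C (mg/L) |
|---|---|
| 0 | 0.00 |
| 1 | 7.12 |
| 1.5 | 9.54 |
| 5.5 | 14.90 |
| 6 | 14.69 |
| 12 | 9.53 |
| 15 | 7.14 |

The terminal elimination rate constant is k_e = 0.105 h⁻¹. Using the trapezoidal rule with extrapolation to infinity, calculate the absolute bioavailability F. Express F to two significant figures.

F = 0.13

Trapezoidal AUC_0→15 (intranasal spray):
  [0→1]: (0.00+7.12)/2 × 1 = 3.56
  [1→1.5]: (7.12+9.54)/2 × 0.5 = 4.165
  [1.5→5.5]: (9.54+14.90)/2 × 4 = 48.88
  [5.5→6]: (14.90+14.69)/2 × 0.5 = 7.3975
  [6→12]: (14.69+9.53)/2 × 6 = 72.66
  [12→15]: (9.53+7.14)/2 × 3 = 25.005
  Sum = 161.6675 mg/L·h
Tail: C_last/k_e = 7.14/0.105 = 68.000
AUC_0→∞ (intranasal spray) = 161.6675 + 68.000 = 229.6675 mg/L·h
F = (AUC_ev/D_ev)/(AUC_iv/D_iv) = (229.6675/10)/(1810/10) = 22.96675/181 = 0.1269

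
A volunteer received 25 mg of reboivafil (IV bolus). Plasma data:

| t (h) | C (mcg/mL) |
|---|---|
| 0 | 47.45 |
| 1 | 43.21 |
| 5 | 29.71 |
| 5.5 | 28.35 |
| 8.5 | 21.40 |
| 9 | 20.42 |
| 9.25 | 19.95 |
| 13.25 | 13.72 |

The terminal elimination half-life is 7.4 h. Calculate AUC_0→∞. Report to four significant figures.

AUC = 509.6 mcg/mL·h

Trapezoidal AUC_0→13.25:
  [0→1]: (47.45+43.21)/2 × 1 = 45.33
  [1→5]: (43.21+29.71)/2 × 4 = 145.84
  [5→5.5]: (29.71+28.35)/2 × 0.5 = 14.515
  [5.5→8.5]: (28.35+21.40)/2 × 3 = 74.625
  [8.5→9]: (21.40+20.42)/2 × 0.5 = 10.455
  [9→9.25]: (20.42+19.95)/2 × 0.25 = 5.04625
  [9.25→13.25]: (19.95+13.72)/2 × 4 = 67.34
  Sum = 363.15125 mcg/mL·h
k_e = ln2 / t½ = 0.693147 / 7.4 = 0.0937 h^-1
Extrapolated tail: C_last / k_e = 13.72 / 0.0937 = 146.425
AUC_0→∞ = 363.15125 + 146.425 = 509.57625 mcg/mL·h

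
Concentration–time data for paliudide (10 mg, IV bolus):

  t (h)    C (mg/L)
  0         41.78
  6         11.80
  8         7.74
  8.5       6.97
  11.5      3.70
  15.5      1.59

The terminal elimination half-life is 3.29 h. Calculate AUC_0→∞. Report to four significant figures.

Trapezoidal AUC_0→15.5:
  [0→6]: (41.78+11.80)/2 × 6 = 160.74
  [6→8]: (11.80+7.74)/2 × 2 = 19.54
  [8→8.5]: (7.74+6.97)/2 × 0.5 = 3.6775
  [8.5→11.5]: (6.97+3.70)/2 × 3 = 16.005
  [11.5→15.5]: (3.70+1.59)/2 × 4 = 10.58
  Sum = 210.5425 mg/L·h
k_e = ln2 / t½ = 0.693147 / 3.29 = 0.2107 h^-1
Extrapolated tail: C_last / k_e = 1.59 / 0.2107 = 7.546
AUC_0→∞ = 210.5425 + 7.546 = 218.0885 mg/L·h

AUC = 218.1 mg/L·h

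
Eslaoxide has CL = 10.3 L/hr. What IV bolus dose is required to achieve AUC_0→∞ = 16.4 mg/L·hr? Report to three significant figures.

Dose_iv = CL × AUC_0→∞
     = 10.3 × 16.4 = 168.92 mg

Dose = 169 mg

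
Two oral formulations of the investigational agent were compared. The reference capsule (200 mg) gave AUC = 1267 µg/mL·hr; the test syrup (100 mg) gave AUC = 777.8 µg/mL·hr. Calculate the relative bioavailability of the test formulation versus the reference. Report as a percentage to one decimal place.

F_rel = (AUC_test/D_test) / (AUC_ref/D_ref)
      = (777.8/100) / (1267/200)
      = 7.778 / 6.335 = 1.2278 = 122.78%

F_rel = 122.8%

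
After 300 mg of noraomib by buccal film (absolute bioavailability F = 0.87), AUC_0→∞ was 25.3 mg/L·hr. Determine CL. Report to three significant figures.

CL = F × Dose / AUC_0→∞
   = 0.87 × 300 / 25.3 = 10.3162 L/hr

CL = 10.3 L/hr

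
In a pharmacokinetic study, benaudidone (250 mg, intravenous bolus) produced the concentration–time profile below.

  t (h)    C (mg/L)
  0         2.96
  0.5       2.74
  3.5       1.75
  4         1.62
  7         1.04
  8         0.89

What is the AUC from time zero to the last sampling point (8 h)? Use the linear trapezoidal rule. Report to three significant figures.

AUC = 14.0 mg/L·h

Trapezoidal AUC_0→8:
  [0→0.5]: (2.96+2.74)/2 × 0.5 = 1.425
  [0.5→3.5]: (2.74+1.75)/2 × 3 = 6.735
  [3.5→4]: (1.75+1.62)/2 × 0.5 = 0.8425
  [4→7]: (1.62+1.04)/2 × 3 = 3.99
  [7→8]: (1.04+0.89)/2 × 1 = 0.965
  Sum = 13.9575 mg/L·h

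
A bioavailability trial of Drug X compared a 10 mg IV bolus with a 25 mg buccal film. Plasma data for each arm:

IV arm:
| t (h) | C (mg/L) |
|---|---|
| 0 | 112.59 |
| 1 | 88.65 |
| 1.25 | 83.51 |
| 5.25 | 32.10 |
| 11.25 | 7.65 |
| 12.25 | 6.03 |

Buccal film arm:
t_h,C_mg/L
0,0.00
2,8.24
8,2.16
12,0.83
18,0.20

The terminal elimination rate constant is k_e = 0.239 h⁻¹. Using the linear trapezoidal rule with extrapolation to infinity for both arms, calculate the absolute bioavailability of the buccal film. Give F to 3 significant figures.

F = 0.0391

Trapezoidal AUC_0→12.25 (IV):
  [0→1]: (112.59+88.65)/2 × 1 = 100.62
  [1→1.25]: (88.65+83.51)/2 × 0.25 = 21.52
  [1.25→5.25]: (83.51+32.10)/2 × 4 = 231.22
  [5.25→11.25]: (32.10+7.65)/2 × 6 = 119.25
  [11.25→12.25]: (7.65+6.03)/2 × 1 = 6.84
  Sum = 479.45 mg/L·h
IV tail: 6.03/0.239 = 25.230; AUC_iv,0→∞ = 479.45 + 25.230 = 504.68 mg/L·h
Trapezoidal AUC_0→18 (buccal film):
  [0→2]: (0.00+8.24)/2 × 2 = 8.24
  [2→8]: (8.24+2.16)/2 × 6 = 31.2
  [8→12]: (2.16+0.83)/2 × 4 = 5.98
  [12→18]: (0.83+0.20)/2 × 6 = 3.09
  Sum = 48.51 mg/L·h
buccal film tail: 0.20/0.239 = 0.837; AUC_ev,0→∞ = 48.51 + 0.837 = 49.347 mg/L·h
F = (AUC_ev/D_ev)/(AUC_iv/D_iv) = (49.347/25)/(504.68/10) = 1.97388/50.468 = 0.0391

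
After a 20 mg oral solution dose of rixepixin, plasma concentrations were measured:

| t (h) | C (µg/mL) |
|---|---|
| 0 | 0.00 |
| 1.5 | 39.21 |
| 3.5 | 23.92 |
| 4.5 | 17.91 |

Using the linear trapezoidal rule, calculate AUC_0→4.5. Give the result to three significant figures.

Trapezoidal AUC_0→4.5:
  [0→1.5]: (0.00+39.21)/2 × 1.5 = 29.4075
  [1.5→3.5]: (39.21+23.92)/2 × 2 = 63.13
  [3.5→4.5]: (23.92+17.91)/2 × 1 = 20.915
  Sum = 113.4525 µg/mL·h

AUC = 113 µg/mL·h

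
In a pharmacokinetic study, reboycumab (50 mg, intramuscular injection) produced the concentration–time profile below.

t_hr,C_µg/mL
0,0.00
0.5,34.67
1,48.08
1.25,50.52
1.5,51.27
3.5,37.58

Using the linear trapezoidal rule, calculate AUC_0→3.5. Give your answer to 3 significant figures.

AUC = 143 µg/mL·hr

Trapezoidal AUC_0→3.5:
  [0→0.5]: (0.00+34.67)/2 × 0.5 = 8.6675
  [0.5→1]: (34.67+48.08)/2 × 0.5 = 20.6875
  [1→1.25]: (48.08+50.52)/2 × 0.25 = 12.325
  [1.25→1.5]: (50.52+51.27)/2 × 0.25 = 12.72375
  [1.5→3.5]: (51.27+37.58)/2 × 2 = 88.85
  Sum = 143.25375 µg/mL·hr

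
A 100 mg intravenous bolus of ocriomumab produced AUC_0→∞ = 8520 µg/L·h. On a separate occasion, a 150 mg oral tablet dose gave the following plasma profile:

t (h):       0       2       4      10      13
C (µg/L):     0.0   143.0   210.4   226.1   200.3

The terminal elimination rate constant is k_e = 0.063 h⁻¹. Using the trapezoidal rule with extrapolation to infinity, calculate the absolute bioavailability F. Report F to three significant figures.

F = 0.440

Trapezoidal AUC_0→13 (oral tablet):
  [0→2]: (0.0+143.0)/2 × 2 = 143.0
  [2→4]: (143.0+210.4)/2 × 2 = 353.4
  [4→10]: (210.4+226.1)/2 × 6 = 1309.5
  [10→13]: (226.1+200.3)/2 × 3 = 639.6
  Sum = 2445.5 µg/L·h
Tail: C_last/k_e = 200.3/0.063 = 3179.365
AUC_0→∞ (oral tablet) = 2445.5 + 3179.365 = 5624.865 µg/L·h
F = (AUC_ev/D_ev)/(AUC_iv/D_iv) = (5624.865/150)/(8520/100) = 37.4991/85.2 = 0.4401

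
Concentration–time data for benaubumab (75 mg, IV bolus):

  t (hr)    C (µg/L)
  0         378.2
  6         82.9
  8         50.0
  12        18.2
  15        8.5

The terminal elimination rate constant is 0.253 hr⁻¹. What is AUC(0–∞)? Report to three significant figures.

AUC = 1730 µg/L·hr

Trapezoidal AUC_0→15:
  [0→6]: (378.2+82.9)/2 × 6 = 1383.3
  [6→8]: (82.9+50.0)/2 × 2 = 132.9
  [8→12]: (50.0+18.2)/2 × 4 = 136.4
  [12→15]: (18.2+8.5)/2 × 3 = 40.05
  Sum = 1692.65 µg/L·hr
Extrapolated tail: C_last / k_e = 8.5 / 0.253 = 33.597
AUC_0→∞ = 1692.65 + 33.597 = 1726.247 µg/L·hr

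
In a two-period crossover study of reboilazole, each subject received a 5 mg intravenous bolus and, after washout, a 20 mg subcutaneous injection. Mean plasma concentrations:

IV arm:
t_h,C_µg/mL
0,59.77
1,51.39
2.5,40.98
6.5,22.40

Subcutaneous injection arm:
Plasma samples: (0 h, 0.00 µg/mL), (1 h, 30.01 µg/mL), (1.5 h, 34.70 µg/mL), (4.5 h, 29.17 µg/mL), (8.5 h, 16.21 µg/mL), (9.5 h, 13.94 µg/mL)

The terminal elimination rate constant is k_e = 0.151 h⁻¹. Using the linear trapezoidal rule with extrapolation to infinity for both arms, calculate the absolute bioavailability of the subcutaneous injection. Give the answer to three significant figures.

Trapezoidal AUC_0→6.5 (IV):
  [0→1]: (59.77+51.39)/2 × 1 = 55.58
  [1→2.5]: (51.39+40.98)/2 × 1.5 = 69.2775
  [2.5→6.5]: (40.98+22.40)/2 × 4 = 126.76
  Sum = 251.6175 µg/mL·h
IV tail: 22.40/0.151 = 148.344; AUC_iv,0→∞ = 251.6175 + 148.344 = 399.9615 µg/mL·h
Trapezoidal AUC_0→9.5 (subcutaneous injection):
  [0→1]: (0.00+30.01)/2 × 1 = 15.005
  [1→1.5]: (30.01+34.70)/2 × 0.5 = 16.1775
  [1.5→4.5]: (34.70+29.17)/2 × 3 = 95.805
  [4.5→8.5]: (29.17+16.21)/2 × 4 = 90.76
  [8.5→9.5]: (16.21+13.94)/2 × 1 = 15.075
  Sum = 232.8225 µg/mL·h
subcutaneous injection tail: 13.94/0.151 = 92.318; AUC_ev,0→∞ = 232.8225 + 92.318 = 325.1405 µg/mL·h
F = (AUC_ev/D_ev)/(AUC_iv/D_iv) = (325.1405/20)/(399.9615/5) = 16.257025/79.9923 = 0.2032

F = 0.203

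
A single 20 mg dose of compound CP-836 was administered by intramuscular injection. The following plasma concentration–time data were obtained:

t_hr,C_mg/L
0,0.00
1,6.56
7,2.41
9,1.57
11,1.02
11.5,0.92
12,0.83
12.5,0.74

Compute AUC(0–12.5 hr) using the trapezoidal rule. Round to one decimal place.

AUC = 38.1 mg/L·hr

Trapezoidal AUC_0→12.5:
  [0→1]: (0.00+6.56)/2 × 1 = 3.28
  [1→7]: (6.56+2.41)/2 × 6 = 26.91
  [7→9]: (2.41+1.57)/2 × 2 = 3.98
  [9→11]: (1.57+1.02)/2 × 2 = 2.59
  [11→11.5]: (1.02+0.92)/2 × 0.5 = 0.485
  [11.5→12]: (0.92+0.83)/2 × 0.5 = 0.4375
  [12→12.5]: (0.83+0.74)/2 × 0.5 = 0.3925
  Sum = 38.075 mg/L·hr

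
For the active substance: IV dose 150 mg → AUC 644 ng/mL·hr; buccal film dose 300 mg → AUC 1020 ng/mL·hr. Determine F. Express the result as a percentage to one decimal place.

F = (AUC_ev / D_ev) / (AUC_iv / D_iv)
  = (1020/300) / (644/150)
  = 3.4 / 4.29333 = 0.7919
  = 79.19%

F = 79.2%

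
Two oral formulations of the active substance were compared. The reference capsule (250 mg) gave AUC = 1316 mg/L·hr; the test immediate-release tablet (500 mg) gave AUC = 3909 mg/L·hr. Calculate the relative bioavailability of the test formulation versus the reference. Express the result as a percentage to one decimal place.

F_rel = (AUC_test/D_test) / (AUC_ref/D_ref)
      = (3909/500) / (1316/250)
      = 7.818 / 5.264 = 1.4852 = 148.52%

F_rel = 148.5%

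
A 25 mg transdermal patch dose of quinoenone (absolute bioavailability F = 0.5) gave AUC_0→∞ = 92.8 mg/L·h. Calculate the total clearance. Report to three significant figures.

CL = F × Dose / AUC_0→∞
   = 0.5 × 25 / 92.8 = 0.134698 L/h

CL = 0.135 L/h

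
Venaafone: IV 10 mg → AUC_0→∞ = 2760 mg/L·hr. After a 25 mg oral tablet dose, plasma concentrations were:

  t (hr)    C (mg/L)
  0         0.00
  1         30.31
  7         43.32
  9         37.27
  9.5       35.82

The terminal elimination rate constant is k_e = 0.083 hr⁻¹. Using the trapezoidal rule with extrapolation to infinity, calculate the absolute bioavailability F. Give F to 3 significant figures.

Trapezoidal AUC_0→9.5 (oral tablet):
  [0→1]: (0.00+30.31)/2 × 1 = 15.155
  [1→7]: (30.31+43.32)/2 × 6 = 220.89
  [7→9]: (43.32+37.27)/2 × 2 = 80.59
  [9→9.5]: (37.27+35.82)/2 × 0.5 = 18.2725
  Sum = 334.9075 mg/L·hr
Tail: C_last/k_e = 35.82/0.083 = 431.566
AUC_0→∞ (oral tablet) = 334.9075 + 431.566 = 766.4735 mg/L·hr
F = (AUC_ev/D_ev)/(AUC_iv/D_iv) = (766.4735/25)/(2760/10) = 30.65894/276 = 0.1111

F = 0.111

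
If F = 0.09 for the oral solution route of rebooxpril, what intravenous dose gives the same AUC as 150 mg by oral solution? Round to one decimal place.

D_iv = 13.5 mg

Systemic exposure from an extravascular dose = F × D_ev, so the equivalent IV dose is F × D_ev.
D_iv = F × D_ev = 0.09 × 150 = 13.5 mg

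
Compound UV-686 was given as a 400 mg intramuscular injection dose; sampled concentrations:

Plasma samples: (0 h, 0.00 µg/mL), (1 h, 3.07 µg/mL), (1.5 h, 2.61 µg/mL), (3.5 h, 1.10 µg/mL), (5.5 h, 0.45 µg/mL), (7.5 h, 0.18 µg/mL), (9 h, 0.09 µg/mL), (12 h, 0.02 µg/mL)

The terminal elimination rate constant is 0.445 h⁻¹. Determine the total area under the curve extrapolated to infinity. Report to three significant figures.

AUC = 9.26 µg/mL·h

Trapezoidal AUC_0→12:
  [0→1]: (0.00+3.07)/2 × 1 = 1.535
  [1→1.5]: (3.07+2.61)/2 × 0.5 = 1.42
  [1.5→3.5]: (2.61+1.10)/2 × 2 = 3.71
  [3.5→5.5]: (1.10+0.45)/2 × 2 = 1.55
  [5.5→7.5]: (0.45+0.18)/2 × 2 = 0.63
  [7.5→9]: (0.18+0.09)/2 × 1.5 = 0.2025
  [9→12]: (0.09+0.02)/2 × 3 = 0.165
  Sum = 9.2125 µg/mL·h
Extrapolated tail: C_last / k_e = 0.02 / 0.445 = 0.045
AUC_0→∞ = 9.2125 + 0.045 = 9.2575 µg/mL·h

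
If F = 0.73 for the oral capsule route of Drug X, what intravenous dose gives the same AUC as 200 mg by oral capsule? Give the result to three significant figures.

Systemic exposure from an extravascular dose = F × D_ev, so the equivalent IV dose is F × D_ev.
D_iv = F × D_ev = 0.73 × 200 = 146 mg

D_iv = 146 mg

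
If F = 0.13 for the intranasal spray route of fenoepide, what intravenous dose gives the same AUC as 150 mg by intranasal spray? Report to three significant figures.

Systemic exposure from an extravascular dose = F × D_ev, so the equivalent IV dose is F × D_ev.
D_iv = F × D_ev = 0.13 × 150 = 19.5 mg

D_iv = 19.5 mg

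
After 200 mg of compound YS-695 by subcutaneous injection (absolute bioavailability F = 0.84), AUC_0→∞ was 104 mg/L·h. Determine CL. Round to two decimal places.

CL = F × Dose / AUC_0→∞
   = 0.84 × 200 / 104 = 1.61538 L/h

CL = 1.62 L/h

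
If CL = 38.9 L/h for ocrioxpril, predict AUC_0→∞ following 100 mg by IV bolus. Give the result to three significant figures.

AUC = 2.57 mg/L·h

AUC_0→∞ = Dose_iv / CL
        = 100 / 38.9 = 2.57069 mg/L·h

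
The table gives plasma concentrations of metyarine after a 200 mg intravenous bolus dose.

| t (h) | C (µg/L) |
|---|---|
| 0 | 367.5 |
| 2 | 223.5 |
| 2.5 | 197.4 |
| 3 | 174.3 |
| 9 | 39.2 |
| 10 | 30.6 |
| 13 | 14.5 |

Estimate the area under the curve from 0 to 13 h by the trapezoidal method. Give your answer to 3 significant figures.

Trapezoidal AUC_0→13:
  [0→2]: (367.5+223.5)/2 × 2 = 591.0
  [2→2.5]: (223.5+197.4)/2 × 0.5 = 105.225
  [2.5→3]: (197.4+174.3)/2 × 0.5 = 92.925
  [3→9]: (174.3+39.2)/2 × 6 = 640.5
  [9→10]: (39.2+30.6)/2 × 1 = 34.9
  [10→13]: (30.6+14.5)/2 × 3 = 67.65
  Sum = 1532.2 µg/L·h

AUC = 1530 µg/L·h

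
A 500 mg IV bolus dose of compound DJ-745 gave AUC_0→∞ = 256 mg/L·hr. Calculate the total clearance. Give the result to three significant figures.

CL = 1.95 L/hr

CL = Dose_iv / AUC_0→∞
   = 500 / 256 = 1.953125 L/hr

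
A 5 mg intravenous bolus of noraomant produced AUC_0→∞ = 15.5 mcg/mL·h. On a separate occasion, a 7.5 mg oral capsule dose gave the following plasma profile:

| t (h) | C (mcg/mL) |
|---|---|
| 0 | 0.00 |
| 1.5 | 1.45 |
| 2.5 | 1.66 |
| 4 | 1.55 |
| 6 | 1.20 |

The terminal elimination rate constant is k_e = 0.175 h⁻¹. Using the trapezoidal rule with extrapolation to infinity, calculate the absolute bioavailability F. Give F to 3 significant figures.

F = 0.630

Trapezoidal AUC_0→6 (oral capsule):
  [0→1.5]: (0.00+1.45)/2 × 1.5 = 1.0875
  [1.5→2.5]: (1.45+1.66)/2 × 1 = 1.555
  [2.5→4]: (1.66+1.55)/2 × 1.5 = 2.4075
  [4→6]: (1.55+1.20)/2 × 2 = 2.75
  Sum = 7.8 mcg/mL·h
Tail: C_last/k_e = 1.20/0.175 = 6.857
AUC_0→∞ (oral capsule) = 7.8 + 6.857 = 14.657 mcg/mL·h
F = (AUC_ev/D_ev)/(AUC_iv/D_iv) = (14.657/7.5)/(15.5/5) = 1.95427/3.1 = 0.6304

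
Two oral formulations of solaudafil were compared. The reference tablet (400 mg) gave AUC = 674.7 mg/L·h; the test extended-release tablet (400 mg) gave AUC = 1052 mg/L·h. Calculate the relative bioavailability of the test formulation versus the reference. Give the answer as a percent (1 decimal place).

F_rel = 155.9%

F_rel = (AUC_test/D_test) / (AUC_ref/D_ref)
      = (1052/400) / (674.7/400)
      = 2.63 / 1.68675 = 1.5592 = 155.92%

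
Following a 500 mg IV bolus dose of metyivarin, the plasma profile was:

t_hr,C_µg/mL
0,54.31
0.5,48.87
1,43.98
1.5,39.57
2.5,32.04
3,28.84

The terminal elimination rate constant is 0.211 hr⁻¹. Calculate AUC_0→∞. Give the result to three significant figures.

AUC = 258 µg/mL·hr

Trapezoidal AUC_0→3:
  [0→0.5]: (54.31+48.87)/2 × 0.5 = 25.795
  [0.5→1]: (48.87+43.98)/2 × 0.5 = 23.2125
  [1→1.5]: (43.98+39.57)/2 × 0.5 = 20.8875
  [1.5→2.5]: (39.57+32.04)/2 × 1 = 35.805
  [2.5→3]: (32.04+28.84)/2 × 0.5 = 15.22
  Sum = 120.92 µg/mL·hr
Extrapolated tail: C_last / k_e = 28.84 / 0.211 = 136.682
AUC_0→∞ = 120.92 + 136.682 = 257.602 µg/mL·hr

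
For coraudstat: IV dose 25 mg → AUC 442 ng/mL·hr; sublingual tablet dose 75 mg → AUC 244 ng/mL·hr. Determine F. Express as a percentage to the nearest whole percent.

F = 18%

F = (AUC_ev / D_ev) / (AUC_iv / D_iv)
  = (244/75) / (442/25)
  = 3.25333 / 17.68 = 0.1840
  = 18.40%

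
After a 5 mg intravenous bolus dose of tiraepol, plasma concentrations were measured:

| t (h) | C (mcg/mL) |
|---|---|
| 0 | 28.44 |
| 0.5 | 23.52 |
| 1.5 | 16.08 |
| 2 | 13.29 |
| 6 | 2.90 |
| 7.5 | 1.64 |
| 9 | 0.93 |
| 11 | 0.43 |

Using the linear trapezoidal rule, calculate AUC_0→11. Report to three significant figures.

Trapezoidal AUC_0→11:
  [0→0.5]: (28.44+23.52)/2 × 0.5 = 12.99
  [0.5→1.5]: (23.52+16.08)/2 × 1 = 19.8
  [1.5→2]: (16.08+13.29)/2 × 0.5 = 7.3425
  [2→6]: (13.29+2.90)/2 × 4 = 32.38
  [6→7.5]: (2.90+1.64)/2 × 1.5 = 3.405
  [7.5→9]: (1.64+0.93)/2 × 1.5 = 1.9275
  [9→11]: (0.93+0.43)/2 × 2 = 1.36
  Sum = 79.205 mcg/mL·h

AUC = 79.2 mcg/mL·h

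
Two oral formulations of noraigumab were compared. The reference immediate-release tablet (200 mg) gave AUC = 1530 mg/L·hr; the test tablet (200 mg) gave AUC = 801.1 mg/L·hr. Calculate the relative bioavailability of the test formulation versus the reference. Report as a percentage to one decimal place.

F_rel = (AUC_test/D_test) / (AUC_ref/D_ref)
      = (801.1/200) / (1530/200)
      = 4.0055 / 7.65 = 0.5236 = 52.36%

F_rel = 52.4%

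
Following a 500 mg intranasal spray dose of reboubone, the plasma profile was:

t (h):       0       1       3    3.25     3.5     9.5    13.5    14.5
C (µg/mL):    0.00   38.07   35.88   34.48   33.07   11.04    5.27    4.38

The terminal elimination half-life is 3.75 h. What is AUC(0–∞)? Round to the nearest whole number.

AUC = 304 µg/mL·h

Trapezoidal AUC_0→14.5:
  [0→1]: (0.00+38.07)/2 × 1 = 19.035
  [1→3]: (38.07+35.88)/2 × 2 = 73.95
  [3→3.25]: (35.88+34.48)/2 × 0.25 = 8.795
  [3.25→3.5]: (34.48+33.07)/2 × 0.25 = 8.44375
  [3.5→9.5]: (33.07+11.04)/2 × 6 = 132.33
  [9.5→13.5]: (11.04+5.27)/2 × 4 = 32.62
  [13.5→14.5]: (5.27+4.38)/2 × 1 = 4.825
  Sum = 279.99875 µg/mL·h
k_e = ln2 / t½ = 0.693147 / 3.75 = 0.1848 h^-1
Extrapolated tail: C_last / k_e = 4.38 / 0.1848 = 23.701
AUC_0→∞ = 279.99875 + 23.701 = 303.69975 µg/mL·h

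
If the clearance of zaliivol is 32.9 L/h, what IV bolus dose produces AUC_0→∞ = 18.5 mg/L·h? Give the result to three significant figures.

Dose_iv = CL × AUC_0→∞
     = 32.9 × 18.5 = 608.65 mg

Dose = 609 mg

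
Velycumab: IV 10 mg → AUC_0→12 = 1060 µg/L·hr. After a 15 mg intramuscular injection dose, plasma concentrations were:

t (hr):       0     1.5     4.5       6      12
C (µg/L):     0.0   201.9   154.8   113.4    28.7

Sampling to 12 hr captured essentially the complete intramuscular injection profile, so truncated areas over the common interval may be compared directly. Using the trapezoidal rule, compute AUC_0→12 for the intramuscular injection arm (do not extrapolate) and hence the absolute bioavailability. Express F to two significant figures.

Trapezoidal AUC_0→12 (intramuscular injection):
  [0→1.5]: (0.0+201.9)/2 × 1.5 = 151.425
  [1.5→4.5]: (201.9+154.8)/2 × 3 = 535.05
  [4.5→6]: (154.8+113.4)/2 × 1.5 = 201.15
  [6→12]: (113.4+28.7)/2 × 6 = 426.3
  Sum = 1313.925 µg/L·hr
F = (AUC_ev/D_ev)/(AUC_iv/D_iv) = (1313.925/15)/(1060/10) = 87.595/106 = 0.8264

F = 0.83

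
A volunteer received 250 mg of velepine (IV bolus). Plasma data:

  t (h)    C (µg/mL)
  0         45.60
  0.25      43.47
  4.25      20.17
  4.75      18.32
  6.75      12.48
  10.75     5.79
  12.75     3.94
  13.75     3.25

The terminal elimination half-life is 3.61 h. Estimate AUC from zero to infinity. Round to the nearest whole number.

Trapezoidal AUC_0→13.75:
  [0→0.25]: (45.60+43.47)/2 × 0.25 = 11.13375
  [0.25→4.25]: (43.47+20.17)/2 × 4 = 127.28
  [4.25→4.75]: (20.17+18.32)/2 × 0.5 = 9.6225
  [4.75→6.75]: (18.32+12.48)/2 × 2 = 30.8
  [6.75→10.75]: (12.48+5.79)/2 × 4 = 36.54
  [10.75→12.75]: (5.79+3.94)/2 × 2 = 9.73
  [12.75→13.75]: (3.94+3.25)/2 × 1 = 3.595
  Sum = 228.70125 µg/mL·h
k_e = ln2 / t½ = 0.693147 / 3.61 = 0.1920 h^-1
Extrapolated tail: C_last / k_e = 3.25 / 0.192 = 16.927
AUC_0→∞ = 228.70125 + 16.927 = 245.62825 µg/mL·h

AUC = 246 µg/mL·h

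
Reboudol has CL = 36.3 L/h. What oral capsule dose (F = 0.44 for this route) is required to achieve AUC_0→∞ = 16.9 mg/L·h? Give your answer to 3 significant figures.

Dose = 1390 mg

Dose = CL × AUC_0→∞ / F
     = 36.3 × 16.9 / 0.44 = 1394.25 mg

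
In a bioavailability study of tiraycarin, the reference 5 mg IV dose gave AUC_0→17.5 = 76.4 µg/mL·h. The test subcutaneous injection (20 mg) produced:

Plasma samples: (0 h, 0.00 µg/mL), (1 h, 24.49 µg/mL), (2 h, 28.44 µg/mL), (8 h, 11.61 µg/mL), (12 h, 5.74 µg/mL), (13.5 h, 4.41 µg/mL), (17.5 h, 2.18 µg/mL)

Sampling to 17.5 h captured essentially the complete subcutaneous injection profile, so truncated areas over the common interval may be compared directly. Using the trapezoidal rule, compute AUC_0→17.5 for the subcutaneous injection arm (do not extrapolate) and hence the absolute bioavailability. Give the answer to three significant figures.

F = 0.701

Trapezoidal AUC_0→17.5 (subcutaneous injection):
  [0→1]: (0.00+24.49)/2 × 1 = 12.245
  [1→2]: (24.49+28.44)/2 × 1 = 26.465
  [2→8]: (28.44+11.61)/2 × 6 = 120.15
  [8→12]: (11.61+5.74)/2 × 4 = 34.7
  [12→13.5]: (5.74+4.41)/2 × 1.5 = 7.6125
  [13.5→17.5]: (4.41+2.18)/2 × 4 = 13.18
  Sum = 214.3525 µg/mL·h
F = (AUC_ev/D_ev)/(AUC_iv/D_iv) = (214.3525/20)/(76.4/5) = 10.717625/15.28 = 0.7014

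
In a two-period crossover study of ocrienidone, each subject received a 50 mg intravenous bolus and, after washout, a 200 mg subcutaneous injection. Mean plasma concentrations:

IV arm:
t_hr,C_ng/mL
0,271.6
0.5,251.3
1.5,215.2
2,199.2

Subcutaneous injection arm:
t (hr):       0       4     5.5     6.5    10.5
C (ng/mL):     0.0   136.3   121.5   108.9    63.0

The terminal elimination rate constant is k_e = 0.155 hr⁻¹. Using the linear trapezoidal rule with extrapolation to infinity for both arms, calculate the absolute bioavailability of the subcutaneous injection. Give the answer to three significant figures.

Trapezoidal AUC_0→2 (IV):
  [0→0.5]: (271.6+251.3)/2 × 0.5 = 130.725
  [0.5→1.5]: (251.3+215.2)/2 × 1 = 233.25
  [1.5→2]: (215.2+199.2)/2 × 0.5 = 103.6
  Sum = 467.575 ng/mL·hr
IV tail: 199.2/0.155 = 1285.161; AUC_iv,0→∞ = 467.575 + 1285.161 = 1752.736 ng/mL·hr
Trapezoidal AUC_0→10.5 (subcutaneous injection):
  [0→4]: (0.0+136.3)/2 × 4 = 272.6
  [4→5.5]: (136.3+121.5)/2 × 1.5 = 193.35
  [5.5→6.5]: (121.5+108.9)/2 × 1 = 115.2
  [6.5→10.5]: (108.9+63.0)/2 × 4 = 343.8
  Sum = 924.95 ng/mL·hr
subcutaneous injection tail: 63.0/0.155 = 406.452; AUC_ev,0→∞ = 924.95 + 406.452 = 1331.402 ng/mL·hr
F = (AUC_ev/D_ev)/(AUC_iv/D_iv) = (1331.402/200)/(1752.736/50) = 6.65701/35.05472 = 0.1899

F = 0.190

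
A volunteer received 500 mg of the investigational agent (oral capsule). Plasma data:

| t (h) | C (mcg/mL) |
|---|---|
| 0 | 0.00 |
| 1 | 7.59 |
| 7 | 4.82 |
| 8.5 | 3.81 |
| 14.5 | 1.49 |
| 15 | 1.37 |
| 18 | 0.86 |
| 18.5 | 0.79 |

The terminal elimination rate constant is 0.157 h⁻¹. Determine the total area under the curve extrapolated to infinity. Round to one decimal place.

Trapezoidal AUC_0→18.5:
  [0→1]: (0.00+7.59)/2 × 1 = 3.795
  [1→7]: (7.59+4.82)/2 × 6 = 37.23
  [7→8.5]: (4.82+3.81)/2 × 1.5 = 6.4725
  [8.5→14.5]: (3.81+1.49)/2 × 6 = 15.9
  [14.5→15]: (1.49+1.37)/2 × 0.5 = 0.715
  [15→18]: (1.37+0.86)/2 × 3 = 3.345
  [18→18.5]: (0.86+0.79)/2 × 0.5 = 0.4125
  Sum = 67.87 mcg/mL·h
Extrapolated tail: C_last / k_e = 0.79 / 0.157 = 5.032
AUC_0→∞ = 67.87 + 5.032 = 72.902 mcg/mL·h

AUC = 72.9 mcg/mL·h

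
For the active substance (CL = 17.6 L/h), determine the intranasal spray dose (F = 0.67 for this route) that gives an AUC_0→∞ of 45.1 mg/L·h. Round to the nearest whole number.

Dose = CL × AUC_0→∞ / F
     = 17.6 × 45.1 / 0.67 = 1184.72 mg

Dose = 1185 mg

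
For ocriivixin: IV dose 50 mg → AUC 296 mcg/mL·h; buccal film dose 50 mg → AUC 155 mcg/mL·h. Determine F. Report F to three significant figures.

F = (AUC_ev / D_ev) / (AUC_iv / D_iv)
  = (155/50) / (296/50)
  = 3.1 / 5.92 = 0.5236

F = 0.524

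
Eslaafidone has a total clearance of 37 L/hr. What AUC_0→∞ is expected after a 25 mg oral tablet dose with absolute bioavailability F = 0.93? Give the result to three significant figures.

AUC_0→∞ = F × Dose / CL
        = 0.93 × 25 / 37 = 0.628378 mg/L·hr

AUC = 0.628 mg/L·hr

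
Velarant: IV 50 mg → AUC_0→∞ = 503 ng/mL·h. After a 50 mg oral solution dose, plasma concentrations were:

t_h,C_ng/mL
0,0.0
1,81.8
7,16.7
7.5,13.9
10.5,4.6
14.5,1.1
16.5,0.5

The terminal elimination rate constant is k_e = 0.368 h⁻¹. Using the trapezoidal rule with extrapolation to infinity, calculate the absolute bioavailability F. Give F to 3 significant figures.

F = 0.768

Trapezoidal AUC_0→16.5 (oral solution):
  [0→1]: (0.0+81.8)/2 × 1 = 40.9
  [1→7]: (81.8+16.7)/2 × 6 = 295.5
  [7→7.5]: (16.7+13.9)/2 × 0.5 = 7.65
  [7.5→10.5]: (13.9+4.6)/2 × 3 = 27.75
  [10.5→14.5]: (4.6+1.1)/2 × 4 = 11.4
  [14.5→16.5]: (1.1+0.5)/2 × 2 = 1.6
  Sum = 384.8 ng/mL·h
Tail: C_last/k_e = 0.5/0.368 = 1.359
AUC_0→∞ (oral solution) = 384.8 + 1.359 = 386.159 ng/mL·h
F = (AUC_ev/D_ev)/(AUC_iv/D_iv) = (386.159/50)/(503/50) = 7.72318/10.06 = 0.7677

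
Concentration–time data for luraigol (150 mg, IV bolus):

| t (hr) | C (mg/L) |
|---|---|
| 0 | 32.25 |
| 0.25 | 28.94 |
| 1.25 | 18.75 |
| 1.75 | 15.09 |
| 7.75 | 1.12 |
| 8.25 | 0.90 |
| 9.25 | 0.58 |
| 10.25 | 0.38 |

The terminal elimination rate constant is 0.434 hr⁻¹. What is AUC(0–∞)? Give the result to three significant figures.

AUC = 91.2 mg/L·hr

Trapezoidal AUC_0→10.25:
  [0→0.25]: (32.25+28.94)/2 × 0.25 = 7.64875
  [0.25→1.25]: (28.94+18.75)/2 × 1 = 23.845
  [1.25→1.75]: (18.75+15.09)/2 × 0.5 = 8.46
  [1.75→7.75]: (15.09+1.12)/2 × 6 = 48.63
  [7.75→8.25]: (1.12+0.90)/2 × 0.5 = 0.505
  [8.25→9.25]: (0.90+0.58)/2 × 1 = 0.74
  [9.25→10.25]: (0.58+0.38)/2 × 1 = 0.48
  Sum = 90.30875 mg/L·hr
Extrapolated tail: C_last / k_e = 0.38 / 0.434 = 0.876
AUC_0→∞ = 90.30875 + 0.876 = 91.18475 mg/L·hr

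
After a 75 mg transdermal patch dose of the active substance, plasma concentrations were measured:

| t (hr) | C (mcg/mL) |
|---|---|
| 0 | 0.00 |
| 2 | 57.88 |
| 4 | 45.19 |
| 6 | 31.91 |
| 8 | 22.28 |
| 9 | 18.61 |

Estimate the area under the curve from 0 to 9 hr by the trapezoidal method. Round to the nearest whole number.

Trapezoidal AUC_0→9:
  [0→2]: (0.00+57.88)/2 × 2 = 57.88
  [2→4]: (57.88+45.19)/2 × 2 = 103.07
  [4→6]: (45.19+31.91)/2 × 2 = 77.1
  [6→8]: (31.91+22.28)/2 × 2 = 54.19
  [8→9]: (22.28+18.61)/2 × 1 = 20.445
  Sum = 312.685 mcg/mL·hr

AUC = 313 mcg/mL·hr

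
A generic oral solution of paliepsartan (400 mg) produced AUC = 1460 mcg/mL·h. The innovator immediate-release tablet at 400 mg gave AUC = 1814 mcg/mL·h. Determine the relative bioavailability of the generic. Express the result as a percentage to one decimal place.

F_rel = (AUC_test/D_test) / (AUC_ref/D_ref)
      = (1460/400) / (1814/400)
      = 3.65 / 4.535 = 0.8049 = 80.49%

F_rel = 80.5%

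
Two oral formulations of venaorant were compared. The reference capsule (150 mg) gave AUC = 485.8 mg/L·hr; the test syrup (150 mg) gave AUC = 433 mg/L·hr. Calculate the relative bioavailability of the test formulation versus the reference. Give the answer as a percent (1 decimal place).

F_rel = 89.1%

F_rel = (AUC_test/D_test) / (AUC_ref/D_ref)
      = (433/150) / (485.8/150)
      = 2.88667 / 3.23867 = 0.8913 = 89.13%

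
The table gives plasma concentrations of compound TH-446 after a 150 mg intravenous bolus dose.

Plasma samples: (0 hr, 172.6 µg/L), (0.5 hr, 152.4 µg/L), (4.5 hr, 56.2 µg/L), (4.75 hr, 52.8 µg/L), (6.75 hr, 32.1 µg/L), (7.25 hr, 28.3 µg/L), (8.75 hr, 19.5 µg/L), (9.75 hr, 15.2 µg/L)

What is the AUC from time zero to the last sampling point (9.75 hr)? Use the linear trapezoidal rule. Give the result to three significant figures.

Trapezoidal AUC_0→9.75:
  [0→0.5]: (172.6+152.4)/2 × 0.5 = 81.25
  [0.5→4.5]: (152.4+56.2)/2 × 4 = 417.2
  [4.5→4.75]: (56.2+52.8)/2 × 0.25 = 13.625
  [4.75→6.75]: (52.8+32.1)/2 × 2 = 84.9
  [6.75→7.25]: (32.1+28.3)/2 × 0.5 = 15.1
  [7.25→8.75]: (28.3+19.5)/2 × 1.5 = 35.85
  [8.75→9.75]: (19.5+15.2)/2 × 1 = 17.35
  Sum = 665.275 µg/L·hr

AUC = 665 µg/L·hr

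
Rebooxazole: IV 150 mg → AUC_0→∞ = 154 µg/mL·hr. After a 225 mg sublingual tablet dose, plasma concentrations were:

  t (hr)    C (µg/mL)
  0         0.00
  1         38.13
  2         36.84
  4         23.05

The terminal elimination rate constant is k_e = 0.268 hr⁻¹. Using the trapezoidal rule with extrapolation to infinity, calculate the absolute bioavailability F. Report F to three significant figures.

F = 0.876

Trapezoidal AUC_0→4 (sublingual tablet):
  [0→1]: (0.00+38.13)/2 × 1 = 19.065
  [1→2]: (38.13+36.84)/2 × 1 = 37.485
  [2→4]: (36.84+23.05)/2 × 2 = 59.89
  Sum = 116.44 µg/mL·hr
Tail: C_last/k_e = 23.05/0.268 = 86.007
AUC_0→∞ (sublingual tablet) = 116.44 + 86.007 = 202.447 µg/mL·hr
F = (AUC_ev/D_ev)/(AUC_iv/D_iv) = (202.447/225)/(154/150) = 0.899764/1.02667 = 0.8764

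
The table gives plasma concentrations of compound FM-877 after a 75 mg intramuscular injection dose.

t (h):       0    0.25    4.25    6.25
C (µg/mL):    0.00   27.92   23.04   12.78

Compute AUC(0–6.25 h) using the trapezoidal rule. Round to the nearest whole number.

AUC = 141 µg/mL·h

Trapezoidal AUC_0→6.25:
  [0→0.25]: (0.00+27.92)/2 × 0.25 = 3.49
  [0.25→4.25]: (27.92+23.04)/2 × 4 = 101.92
  [4.25→6.25]: (23.04+12.78)/2 × 2 = 35.82
  Sum = 141.23 µg/mL·h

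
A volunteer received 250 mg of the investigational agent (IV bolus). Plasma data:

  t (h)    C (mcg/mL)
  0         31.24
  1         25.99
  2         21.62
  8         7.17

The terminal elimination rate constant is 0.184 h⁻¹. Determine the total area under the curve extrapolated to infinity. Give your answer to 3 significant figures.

Trapezoidal AUC_0→8:
  [0→1]: (31.24+25.99)/2 × 1 = 28.615
  [1→2]: (25.99+21.62)/2 × 1 = 23.805
  [2→8]: (21.62+7.17)/2 × 6 = 86.37
  Sum = 138.79 mcg/mL·h
Extrapolated tail: C_last / k_e = 7.17 / 0.184 = 38.967
AUC_0→∞ = 138.79 + 38.967 = 177.757 mcg/mL·h

AUC = 178 mcg/mL·h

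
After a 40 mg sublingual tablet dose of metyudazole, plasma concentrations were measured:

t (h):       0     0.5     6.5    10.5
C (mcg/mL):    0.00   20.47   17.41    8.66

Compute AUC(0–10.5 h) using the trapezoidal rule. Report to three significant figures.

Trapezoidal AUC_0→10.5:
  [0→0.5]: (0.00+20.47)/2 × 0.5 = 5.1175
  [0.5→6.5]: (20.47+17.41)/2 × 6 = 113.64
  [6.5→10.5]: (17.41+8.66)/2 × 4 = 52.14
  Sum = 170.8975 mcg/mL·h

AUC = 171 mcg/mL·h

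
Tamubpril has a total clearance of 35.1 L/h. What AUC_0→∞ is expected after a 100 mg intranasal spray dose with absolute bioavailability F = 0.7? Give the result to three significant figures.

AUC = 1.99 mg/L·h

AUC_0→∞ = F × Dose / CL
        = 0.7 × 100 / 35.1 = 1.9943 mg/L·h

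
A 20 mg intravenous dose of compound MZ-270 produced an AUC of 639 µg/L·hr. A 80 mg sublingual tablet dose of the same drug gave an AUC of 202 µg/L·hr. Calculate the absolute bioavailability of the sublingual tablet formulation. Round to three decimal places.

F = 0.079

F = (AUC_ev / D_ev) / (AUC_iv / D_iv)
  = (202/80) / (639/20)
  = 2.525 / 31.95 = 0.0790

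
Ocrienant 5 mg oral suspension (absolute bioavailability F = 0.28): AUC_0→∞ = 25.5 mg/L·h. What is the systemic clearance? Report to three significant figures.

CL = F × Dose / AUC_0→∞
   = 0.28 × 5 / 25.5 = 0.054902 L/h

CL = 0.0549 L/h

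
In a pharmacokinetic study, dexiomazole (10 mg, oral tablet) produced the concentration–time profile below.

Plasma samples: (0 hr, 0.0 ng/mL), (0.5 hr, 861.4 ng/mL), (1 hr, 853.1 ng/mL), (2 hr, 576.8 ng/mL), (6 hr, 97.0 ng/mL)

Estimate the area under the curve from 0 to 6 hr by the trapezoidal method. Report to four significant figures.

Trapezoidal AUC_0→6:
  [0→0.5]: (0.0+861.4)/2 × 0.5 = 215.35
  [0.5→1]: (861.4+853.1)/2 × 0.5 = 428.625
  [1→2]: (853.1+576.8)/2 × 1 = 714.95
  [2→6]: (576.8+97.0)/2 × 4 = 1347.6
  Sum = 2706.525 ng/mL·hr

AUC = 2707 ng/mL·hr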